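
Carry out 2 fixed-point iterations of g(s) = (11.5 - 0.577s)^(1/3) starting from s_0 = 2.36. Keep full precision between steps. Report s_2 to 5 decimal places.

2.17232

s_1 = g(2.360000) = 2.164320
s_2 = g(2.164320) = 2.172325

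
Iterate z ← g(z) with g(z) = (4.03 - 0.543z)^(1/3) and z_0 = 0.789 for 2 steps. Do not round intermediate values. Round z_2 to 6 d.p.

1.473254

z_1 = g(0.789000) = 1.532842
z_2 = g(1.532842) = 1.473254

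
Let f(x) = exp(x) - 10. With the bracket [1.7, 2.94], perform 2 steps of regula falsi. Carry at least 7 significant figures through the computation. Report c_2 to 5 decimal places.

2.24855

f(1.700000) = -4.526053, f(2.940000) = 8.915846
step 1: c = 2.117523, f(c) = -1.689471 < 0 → new bracket [2.117523, 2.940000]
step 2: c = 2.248547, f(c) = -0.526038 < 0 → new bracket [2.248547, 2.940000]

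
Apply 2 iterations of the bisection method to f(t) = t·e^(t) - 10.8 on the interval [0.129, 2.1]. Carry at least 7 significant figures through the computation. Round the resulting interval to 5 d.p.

f(0.129000) = -10.653238, f(2.100000) = 6.348957 (opposite signs)
step 1: m = 1.114500, f(m) = -7.402955 < 0 → root in [1.114500, 2.100000]
step 2: m = 1.607250, f(m) = -2.781313 < 0 → root in [1.607250, 2.100000]

[1.60725, 2.10000]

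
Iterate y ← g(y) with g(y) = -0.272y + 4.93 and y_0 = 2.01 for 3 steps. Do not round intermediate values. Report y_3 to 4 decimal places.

y_1 = g(2.010000) = 4.383280
y_2 = g(4.383280) = 3.737748
y_3 = g(3.737748) = 3.913333

3.9133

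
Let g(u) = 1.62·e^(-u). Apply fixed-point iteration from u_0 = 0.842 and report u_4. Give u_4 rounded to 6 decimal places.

u_1 = g(0.842000) = 0.697974
u_2 = g(0.697974) = 0.806100
u_3 = g(0.806100) = 0.723486
u_4 = g(0.723486) = 0.785794

0.785794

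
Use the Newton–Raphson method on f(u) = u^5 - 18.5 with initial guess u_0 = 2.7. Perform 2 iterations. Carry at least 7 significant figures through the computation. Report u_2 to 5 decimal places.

Newton update: u ← u − f(u)/f'(u).
f'(u) = 5u^4
u_0 = 2.700000: f = 124.989070, f' = 265.720500 → u_1 = 2.700000 - (124.989070)/(265.720500) = 2.229622
u_1 = 2.229622: f = 36.600588, f' = 123.564862 → u_2 = 2.229622 - (36.600588)/(123.564862) = 1.933417

1.93342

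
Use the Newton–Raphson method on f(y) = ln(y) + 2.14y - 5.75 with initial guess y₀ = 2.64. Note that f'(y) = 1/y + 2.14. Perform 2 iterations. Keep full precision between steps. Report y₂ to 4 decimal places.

2.2981

Newton update: y ← y − f(y)/f'(y).
y_0 = 2.640000: f = 0.870379, f' = 2.518788 → y_1 = 2.640000 - (0.870379)/(2.518788) = 2.294445
y_1 = 2.294445: f = -0.009396, f' = 2.575835 → y_2 = 2.294445 - (-0.009396)/(2.575835) = 2.298093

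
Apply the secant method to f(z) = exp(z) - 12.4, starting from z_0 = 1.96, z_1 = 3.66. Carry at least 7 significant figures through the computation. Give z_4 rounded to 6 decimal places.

2.536908

f(z_0) = -5.300673, f(z_1) = 26.461343
z_2 = 3.660000 - (26.461343)·(3.660000 - 1.960000)/(26.461343 - (-5.300673)) = 2.243708; f(z_2) = -2.971772
z_3 = 2.243708 - (-2.971772)·(2.243708 - 3.660000)/(-2.971772 - (26.461343)) = 2.386707; f(z_3) = -1.522387
z_4 = 2.386707 - (-1.522387)·(2.386707 - 2.243708)/(-1.522387 - (-2.971772)) = 2.536908; f(z_4) = 0.240526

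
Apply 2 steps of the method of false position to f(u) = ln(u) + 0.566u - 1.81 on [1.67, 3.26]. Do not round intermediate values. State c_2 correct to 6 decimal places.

1.987446

f(1.670000) = -0.351956, f(3.260000) = 1.216887
step 1: c = 2.026703, f(c) = 0.043524 > 0 → new bracket [1.670000, 2.026703]
step 2: c = 1.987446, f(c) = 0.001745 > 0 → new bracket [1.670000, 1.987446]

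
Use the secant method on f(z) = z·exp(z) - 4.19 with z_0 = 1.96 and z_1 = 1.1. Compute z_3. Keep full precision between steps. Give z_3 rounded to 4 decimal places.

1.2331

Secant update: z_(k+1) = z_k − f(z_k)·(z_k − z_(k-1))/(f(z_k) − f(z_(k-1))).
f(z_0) = 9.724681, f(z_1) = -0.885417
z_2 = 1.100000 - (-0.885417)·(1.100000 - 1.960000)/(-0.885417 - (9.724681)) = 1.171767; f(z_2) = -0.407896
z_3 = 1.171767 - (-0.407896)·(1.171767 - 1.100000)/(-0.407896 - (-0.885417)) = 1.233071; f(z_3) = 0.041591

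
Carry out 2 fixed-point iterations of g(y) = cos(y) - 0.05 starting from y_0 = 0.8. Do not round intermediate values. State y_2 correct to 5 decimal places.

y_1 = g(0.800000) = 0.646707
y_2 = g(0.646707) = 0.748073

0.74807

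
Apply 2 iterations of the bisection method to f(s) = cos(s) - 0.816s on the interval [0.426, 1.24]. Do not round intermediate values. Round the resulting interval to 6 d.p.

f(0.426000) = 0.563010, f(1.240000) = -0.687044 (opposite signs)
step 1: m = 0.833000, f(m) = -0.007069 < 0 → root in [0.426000, 0.833000]
step 2: m = 0.629500, f(m) = 0.294650 > 0 → root in [0.629500, 0.833000]

[0.629500, 0.833000]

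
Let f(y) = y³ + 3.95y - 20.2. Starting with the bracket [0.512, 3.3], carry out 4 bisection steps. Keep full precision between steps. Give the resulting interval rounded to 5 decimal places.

[2.08025, 2.25450]

f(0.512000) = -18.043382, f(3.300000) = 28.772000 (opposite signs)
step 1: m = 1.906000, f(m) = -5.747115 < 0 → root in [1.906000, 3.300000]
step 2: m = 2.603000, f(m) = 7.718760 > 0 → root in [1.906000, 2.603000]
step 3: m = 2.254500, f(m) = 0.164381 > 0 → root in [1.906000, 2.254500]
step 4: m = 2.080250, f(m) = -2.980855 < 0 → root in [2.080250, 2.254500]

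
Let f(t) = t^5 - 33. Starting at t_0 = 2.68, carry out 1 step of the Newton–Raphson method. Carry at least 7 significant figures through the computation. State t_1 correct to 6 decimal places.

2.271940

f'(t) = 5t^4
t_0 = 2.680000: f = 105.252811, f' = 257.934349 → t_1 = 2.680000 - (105.252811)/(257.934349) = 2.271940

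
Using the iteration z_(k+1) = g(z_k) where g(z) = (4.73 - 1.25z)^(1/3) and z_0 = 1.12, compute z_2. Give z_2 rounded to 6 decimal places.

1.420014

z_1 = g(1.120000) = 1.493303
z_2 = g(1.493303) = 1.420014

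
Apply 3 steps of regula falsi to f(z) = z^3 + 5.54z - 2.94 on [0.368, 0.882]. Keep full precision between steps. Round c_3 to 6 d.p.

0.507004

False-position update: c = (a·f(b) − b·f(a))/(f(b) − f(a)); replace the endpoint whose sign matches f(c).
f(0.368000) = -0.851444, f(0.882000) = 2.632409
step 1: c = 0.493620, f(c) = -0.085068 < 0 → new bracket [0.493620, 0.882000]
step 2: c = 0.505778, f(c) = -0.008606 < 0 → new bracket [0.505778, 0.882000]
step 3: c = 0.507004, f(c) = -0.000871 < 0 → new bracket [0.507004, 0.882000]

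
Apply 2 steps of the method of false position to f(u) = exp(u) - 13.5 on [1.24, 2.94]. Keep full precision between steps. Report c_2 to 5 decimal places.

2.56002

False-position update: c = (a·f(b) − b·f(a))/(f(b) − f(a)); replace the endpoint whose sign matches f(c).
f(1.240000) = -10.044387, f(2.940000) = 5.415846
step 1: c = 2.344476, f(c) = -3.072192 < 0 → new bracket [2.344476, 2.940000]
step 2: c = 2.560022, f(c) = -0.563895 < 0 → new bracket [2.560022, 2.940000]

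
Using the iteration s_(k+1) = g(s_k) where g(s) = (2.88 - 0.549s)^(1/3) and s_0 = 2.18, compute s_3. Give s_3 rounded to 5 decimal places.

1.29327

s_1 = g(2.180000) = 1.189534
s_2 = g(1.189534) = 1.305880
s_3 = g(1.305880) = 1.293273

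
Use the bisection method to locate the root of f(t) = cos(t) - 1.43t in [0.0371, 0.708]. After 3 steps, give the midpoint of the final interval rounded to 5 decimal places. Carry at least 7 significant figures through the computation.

f(0.037100) = 0.946259, f(0.708000) = -0.252776 (opposite signs)
step 1: m = 0.372550, f(m) = 0.398656 > 0 → root in [0.372550, 0.708000]
step 2: m = 0.540275, f(m) = 0.084974 > 0 → root in [0.540275, 0.708000]
step 3: m = 0.624138, f(m) = -0.081049 < 0 → root in [0.540275, 0.624138]
Midpoint of [0.540275, 0.624138] = 0.582206

0.58221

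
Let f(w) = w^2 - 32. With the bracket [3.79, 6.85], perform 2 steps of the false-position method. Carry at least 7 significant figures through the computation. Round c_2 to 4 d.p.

f(3.790000) = -17.635900, f(6.850000) = 14.922500
step 1: c = 5.447509, f(c) = -2.324641 < 0 → new bracket [5.447509, 6.850000]
step 2: c = 5.636543, f(c) = -0.229384 < 0 → new bracket [5.636543, 6.850000]

5.6365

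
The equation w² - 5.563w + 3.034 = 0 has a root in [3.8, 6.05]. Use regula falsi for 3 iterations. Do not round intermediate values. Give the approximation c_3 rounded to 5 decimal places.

f(3.800000) = -3.665400, f(6.050000) = 5.980350
step 1: c = 4.655003, f(c) = -1.192727 < 0 → new bracket [4.655003, 6.050000]
step 2: c = 4.886961, f(c) = -0.269776 < 0 → new bracket [4.886961, 6.050000]
step 3: c = 4.937162, f(c) = -0.055865 < 0 → new bracket [4.937162, 6.050000]

4.93716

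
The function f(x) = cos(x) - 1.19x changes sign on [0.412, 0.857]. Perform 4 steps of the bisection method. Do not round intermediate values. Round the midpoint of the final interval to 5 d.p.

0.67622

f(0.412000) = 0.426042, f(0.857000) = -0.365122 (opposite signs)
step 1: m = 0.634500, f(m) = 0.050313 > 0 → root in [0.634500, 0.857000]
step 2: m = 0.745750, f(m) = -0.152863 < 0 → root in [0.634500, 0.745750]
step 3: m = 0.690125, f(m) = -0.050082 < 0 → root in [0.634500, 0.690125]
step 4: m = 0.662312, f(m) = 0.000420 > 0 → root in [0.662312, 0.690125]
Midpoint of [0.662312, 0.690125] = 0.676219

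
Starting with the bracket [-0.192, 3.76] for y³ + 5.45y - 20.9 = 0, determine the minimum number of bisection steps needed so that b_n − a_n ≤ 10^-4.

Initial width b − a = 3.76 − -0.192 = 3.952000.
After n steps the width is (b−a)/2^n; need (b−a)/2^n ≤ 10^-4.
So n ≥ log₂(3.952000/10^-4) = log₂(39520.0000) ≈ 15.2703.
Hence n = 16.

16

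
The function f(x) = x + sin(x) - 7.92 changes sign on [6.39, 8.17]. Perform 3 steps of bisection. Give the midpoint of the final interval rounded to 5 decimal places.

f(6.390000) = -1.423388, f(8.170000) = 1.200480 (opposite signs)
step 1: m = 7.280000, f(m) = 0.199746 > 0 → root in [6.390000, 7.280000]
step 2: m = 6.835000, f(m) = -0.560767 < 0 → root in [6.835000, 7.280000]
step 3: m = 7.057500, f(m) = -0.163274 < 0 → root in [7.057500, 7.280000]
Midpoint of [7.057500, 7.280000] = 7.168750

7.16875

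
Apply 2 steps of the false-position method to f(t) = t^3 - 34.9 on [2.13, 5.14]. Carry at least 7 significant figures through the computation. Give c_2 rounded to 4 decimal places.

False-position update: c = (a·f(b) − b·f(a))/(f(b) − f(a)); replace the endpoint whose sign matches f(c).
f(2.130000) = -25.236403, f(5.140000) = 100.896744
step 1: c = 2.732233, f(c) = -14.503610 < 0 → new bracket [2.732233, 5.140000]
step 2: c = 3.034843, f(c) = -6.948262 < 0 → new bracket [3.034843, 5.140000]

3.0348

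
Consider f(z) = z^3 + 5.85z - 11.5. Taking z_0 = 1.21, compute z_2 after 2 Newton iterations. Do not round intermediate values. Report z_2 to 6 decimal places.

Newton update: z ← z − f(z)/f'(z).
f'(z) = 3z^2 + 5.85
z_0 = 1.210000: f = -2.649939, f' = 10.242300 → z_1 = 1.210000 - (-2.649939)/(10.242300) = 1.468725
z_1 = 1.468725: f = 0.260306, f' = 12.321459 → z_2 = 1.468725 - (0.260306)/(12.321459) = 1.447599

1.447599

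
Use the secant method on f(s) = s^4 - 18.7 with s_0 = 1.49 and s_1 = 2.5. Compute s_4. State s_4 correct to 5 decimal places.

f(s_0) = -13.771156, f(s_1) = 20.362500
s_2 = 2.500000 - (20.362500)·(2.500000 - 1.490000)/(20.362500 - (-13.771156)) = 1.897483; f(s_2) = -5.736833
s_3 = 1.897483 - (-5.736833)·(1.897483 - 2.500000)/(-5.736833 - (20.362500)) = 2.029920; f(s_3) = -1.720845
s_4 = 2.029920 - (-1.720845)·(2.029920 - 1.897483)/(-1.720845 - (-5.736833)) = 2.086670; f(s_4) = 0.258982

2.08667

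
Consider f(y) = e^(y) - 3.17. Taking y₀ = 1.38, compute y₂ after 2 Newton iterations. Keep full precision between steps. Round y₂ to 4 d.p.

Newton update: y ← y − f(y)/f'(y).
f'(y) = e^(y)
y_0 = 1.380000: f = 0.804902, f' = 3.974902 → y_1 = 1.380000 - (0.804902)/(3.974902) = 1.177504
y_1 = 1.177504: f = 0.076261, f' = 3.246261 → y_2 = 1.177504 - (0.076261)/(3.246261) = 1.154012

1.1540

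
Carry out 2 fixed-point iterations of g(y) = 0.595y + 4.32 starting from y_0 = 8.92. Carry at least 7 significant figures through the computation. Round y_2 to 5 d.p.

y_1 = g(8.920000) = 9.627400
y_2 = g(9.627400) = 10.048303

10.04830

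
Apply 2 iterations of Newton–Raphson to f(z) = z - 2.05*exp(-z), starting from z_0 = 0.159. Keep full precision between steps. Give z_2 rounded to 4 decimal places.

Newton update: z ← z − f(z)/f'(z).
f'(z) = 1 + 2.05*exp(-z)
z_0 = 0.159000: f = -1.589643, f' = 2.748643 → z_1 = 0.159000 - (-1.589643)/(2.748643) = 0.737337
z_1 = 0.737337: f = -0.243354, f' = 1.980691 → z_2 = 0.737337 - (-0.243354)/(1.980691) = 0.860200

0.8602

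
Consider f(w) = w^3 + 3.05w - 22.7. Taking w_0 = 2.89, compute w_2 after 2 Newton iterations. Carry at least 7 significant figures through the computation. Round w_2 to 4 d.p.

f'(w) = 3w^2 + 3.05
w_0 = 2.890000: f = 10.252069, f' = 28.106300 → w_1 = 2.890000 - (10.252069)/(28.106300) = 2.525239
w_1 = 2.525239: f = 1.105014, f' = 22.180503 → w_2 = 2.525239 - (1.105014)/(22.180503) = 2.475420

2.4754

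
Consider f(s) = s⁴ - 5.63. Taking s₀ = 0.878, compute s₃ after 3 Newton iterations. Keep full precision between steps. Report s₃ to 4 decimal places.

1.7389

f'(s) = 4s³
s_0 = 0.878000: f = -5.035738, f' = 2.707345 → s_1 = 0.878000 - (-5.035738)/(2.707345) = 2.738028
s_1 = 2.738028: f = 50.572003, f' = 82.105800 → s_2 = 2.738028 - (50.572003)/(82.105800) = 2.122091
s_2 = 2.122091: f = 14.649457, f' = 38.225416 → s_3 = 2.122091 - (14.649457)/(38.225416) = 1.738853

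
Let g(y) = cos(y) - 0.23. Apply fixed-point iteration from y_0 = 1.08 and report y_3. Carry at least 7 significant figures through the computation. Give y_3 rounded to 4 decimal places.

0.5078

y_1 = g(1.080000) = 0.241328
y_2 = g(0.241328) = 0.741021
y_3 = g(0.741021) = 0.507779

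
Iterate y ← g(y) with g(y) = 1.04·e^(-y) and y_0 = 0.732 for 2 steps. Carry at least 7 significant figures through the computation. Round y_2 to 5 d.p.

0.63068

y_1 = g(0.732000) = 0.500184
y_2 = g(0.500184) = 0.630676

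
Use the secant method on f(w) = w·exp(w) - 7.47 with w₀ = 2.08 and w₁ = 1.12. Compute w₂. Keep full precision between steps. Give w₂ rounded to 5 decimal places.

f(w_0) = 9.179295, f(w_1) = -4.037363
w_2 = 1.120000 - (-4.037363)·(1.120000 - 2.080000)/(-4.037363 - (9.179295)) = 1.413256; f(w_2) = -1.662485

1.41326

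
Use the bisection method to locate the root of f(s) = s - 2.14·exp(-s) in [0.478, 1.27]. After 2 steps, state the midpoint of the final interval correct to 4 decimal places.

0.9730

f(0.478000) = -0.848848, f(1.270000) = 0.669020 (opposite signs)
step 1: m = 0.874000, f(m) = -0.018977 < 0 → root in [0.874000, 1.270000]
step 2: m = 1.072000, f(m) = 0.339428 > 0 → root in [0.874000, 1.072000]
Midpoint of [0.874000, 1.072000] = 0.973000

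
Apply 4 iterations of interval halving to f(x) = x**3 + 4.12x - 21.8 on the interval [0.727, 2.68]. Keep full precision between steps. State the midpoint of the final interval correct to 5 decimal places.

2.25278

f(0.727000) = -18.420519, f(2.680000) = 8.490432 (opposite signs)
step 1: m = 1.703500, f(m) = -9.838172 < 0 → root in [1.703500, 2.680000]
step 2: m = 2.191750, f(m) = -2.241331 < 0 → root in [2.191750, 2.680000]
step 3: m = 2.435875, f(m) = 2.689038 > 0 → root in [2.191750, 2.435875]
step 4: m = 2.313813, f(m) = 0.120431 > 0 → root in [2.191750, 2.313813]
Midpoint of [2.191750, 2.313813] = 2.252781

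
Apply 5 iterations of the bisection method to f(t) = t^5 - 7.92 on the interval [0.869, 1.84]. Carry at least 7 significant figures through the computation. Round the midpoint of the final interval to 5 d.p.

1.52139

f(0.869000) = -7.424437, f(1.840000) = 13.170609 (opposite signs)
step 1: m = 1.354500, f(m) = -3.360733 < 0 → root in [1.354500, 1.840000]
step 2: m = 1.597250, f(m) = 2.475957 > 0 → root in [1.354500, 1.597250]
step 3: m = 1.475875, f(m) = -0.917584 < 0 → root in [1.475875, 1.597250]
step 4: m = 1.536563, f(m) = 0.645469 > 0 → root in [1.475875, 1.536563]
step 5: m = 1.506219, f(m) = -0.167527 < 0 → root in [1.506219, 1.536563]
Midpoint of [1.506219, 1.536563] = 1.521391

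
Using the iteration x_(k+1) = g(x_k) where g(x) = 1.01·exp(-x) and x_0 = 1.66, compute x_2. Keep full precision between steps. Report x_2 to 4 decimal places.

x_1 = g(1.660000) = 0.192040
x_2 = g(0.192040) = 0.833526

0.8335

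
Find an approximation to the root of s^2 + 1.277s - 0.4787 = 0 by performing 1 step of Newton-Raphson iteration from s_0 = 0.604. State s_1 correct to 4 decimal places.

f'(s) = 2s + 1.277
s_0 = 0.604000: f = 0.657424, f' = 2.485000 → s_1 = 0.604000 - (0.657424)/(2.485000) = 0.339443

0.3394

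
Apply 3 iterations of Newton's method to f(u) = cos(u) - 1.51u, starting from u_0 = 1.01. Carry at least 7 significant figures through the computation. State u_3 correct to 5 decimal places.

0.56081

Newton update: u ← u − f(u)/f'(u).
f'(u) = -sin(u) - 1.51
u_0 = 1.010000: f = -0.993239, f' = -2.356832 → u_1 = 1.010000 - (-0.993239)/(-2.356832) = 0.588570
u_1 = 0.588570: f = -0.057006, f' = -2.065172 → u_2 = 0.588570 - (-0.057006)/(-2.065172) = 0.560967
u_2 = 0.560967: f = -0.000319, f' = -2.042005 → u_3 = 0.560967 - (-0.000319)/(-2.042005) = 0.560811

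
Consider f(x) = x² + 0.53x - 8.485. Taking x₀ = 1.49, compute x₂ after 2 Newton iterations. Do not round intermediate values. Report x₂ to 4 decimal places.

2.6829

Newton update: x ← x − f(x)/f'(x).
f'(x) = 2x + 0.53
x_0 = 1.490000: f = -5.475200, f' = 3.510000 → x_1 = 1.490000 - (-5.475200)/(3.510000) = 3.049886
x_1 = 3.049886: f = 2.433244, f' = 6.629772 → x_2 = 3.049886 - (2.433244)/(6.629772) = 2.682868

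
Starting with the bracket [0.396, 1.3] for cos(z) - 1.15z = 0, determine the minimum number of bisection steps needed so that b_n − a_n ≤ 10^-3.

10

Initial width b − a = 1.3 − 0.396 = 0.904000.
After n steps the width is (b−a)/2^n; need (b−a)/2^n ≤ 10^-3.
So n ≥ log₂(0.904000/10^-3) = log₂(904.0000) ≈ 9.8202.
Hence n = 10.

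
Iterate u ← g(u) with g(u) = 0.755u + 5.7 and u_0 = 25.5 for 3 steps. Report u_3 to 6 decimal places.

u_1 = g(25.500000) = 24.952500
u_2 = g(24.952500) = 24.539137
u_3 = g(24.539137) = 24.227049

24.227049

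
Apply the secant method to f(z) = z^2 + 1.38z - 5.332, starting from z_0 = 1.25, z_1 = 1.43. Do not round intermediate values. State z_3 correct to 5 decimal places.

1.71787

Secant update: z_(k+1) = z_k − f(z_k)·(z_k − z_(k-1))/(f(z_k) − f(z_(k-1))).
f(z_0) = -2.044500, f(z_1) = -1.313700
z_2 = 1.430000 - (-1.313700)·(1.430000 - 1.250000)/(-1.313700 - (-2.044500)) = 1.753571; f(z_2) = 0.162941
z_3 = 1.753571 - (0.162941)·(1.753571 - 1.430000)/(0.162941 - (-1.313700)) = 1.717867; f(z_3) = -0.010278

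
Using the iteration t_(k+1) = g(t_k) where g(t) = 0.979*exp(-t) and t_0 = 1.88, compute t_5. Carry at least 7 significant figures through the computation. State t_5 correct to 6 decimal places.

t_1 = g(1.880000) = 0.149386
t_2 = g(0.149386) = 0.843151
t_3 = g(0.843151) = 0.421315
t_4 = g(0.421315) = 0.642404
t_5 = g(0.642404) = 0.514980

0.514980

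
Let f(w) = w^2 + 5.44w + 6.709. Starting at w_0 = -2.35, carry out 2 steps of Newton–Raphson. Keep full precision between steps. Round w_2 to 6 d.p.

f'(w) = 2w + 5.44
w_0 = -2.350000: f = -0.552500, f' = 0.740000 → w_1 = -2.350000 - (-0.552500)/(0.740000) = -1.603378
w_1 = -1.603378: f = 0.557444, f' = 2.233243 → w_2 = -1.603378 - (0.557444)/(2.233243) = -1.852990

-1.852990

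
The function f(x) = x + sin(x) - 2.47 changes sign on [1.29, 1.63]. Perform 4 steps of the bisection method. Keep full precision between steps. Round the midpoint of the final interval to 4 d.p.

f(1.290000) = -0.219165, f(1.630000) = 0.158248 (opposite signs)
step 1: m = 1.460000, f(m) = -0.016132 < 0 → root in [1.460000, 1.630000]
step 2: m = 1.545000, f(m) = 0.074667 > 0 → root in [1.460000, 1.545000]
step 3: m = 1.502500, f(m) = 0.030169 > 0 → root in [1.460000, 1.502500]
step 4: m = 1.481250, f(m) = 0.007243 > 0 → root in [1.460000, 1.481250]
Midpoint of [1.460000, 1.481250] = 1.470625

1.4706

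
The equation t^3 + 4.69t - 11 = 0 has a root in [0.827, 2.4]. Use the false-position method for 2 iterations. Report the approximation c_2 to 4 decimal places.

f(0.827000) = -6.555761, f(2.400000) = 14.080000
step 1: c = 1.326725, f(c) = -2.442356 < 0 → new bracket [1.326725, 2.400000]
step 2: c = 1.485378, f(c) = -0.756315 < 0 → new bracket [1.485378, 2.400000]

1.4854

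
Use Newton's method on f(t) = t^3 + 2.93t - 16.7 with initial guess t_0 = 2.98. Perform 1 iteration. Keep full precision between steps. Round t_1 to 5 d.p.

Newton update: t ← t − f(t)/f'(t).
f'(t) = 3t^2 + 2.93
t_0 = 2.980000: f = 18.494992, f' = 29.571200 → t_1 = 2.980000 - (18.494992)/(29.571200) = 2.354561

2.35456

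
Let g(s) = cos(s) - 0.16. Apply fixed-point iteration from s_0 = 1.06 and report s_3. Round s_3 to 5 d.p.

0.54639

s_1 = g(1.060000) = 0.328872
s_2 = g(0.328872) = 0.786407
s_3 = g(0.786407) = 0.546393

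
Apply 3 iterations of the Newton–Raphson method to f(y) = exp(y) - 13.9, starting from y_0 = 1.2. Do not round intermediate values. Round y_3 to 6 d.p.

f'(y) = exp(y)
y_0 = 1.200000: f = -10.579883, f' = 3.320117 → y_1 = 1.200000 - (-10.579883)/(3.320117) = 4.386600
y_1 = 4.386600: f = 66.466671, f' = 80.366671 → y_2 = 4.386600 - (66.466671)/(80.366671) = 3.559557
y_2 = 3.559557: f = 21.247617, f' = 35.147617 → y_3 = 3.559557 - (21.247617)/(35.147617) = 2.955032

2.955032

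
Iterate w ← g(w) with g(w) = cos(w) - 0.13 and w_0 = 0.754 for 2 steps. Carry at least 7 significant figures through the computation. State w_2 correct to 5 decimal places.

w_1 = g(0.754000) = 0.598956
w_2 = g(0.598956) = 0.695924

0.69592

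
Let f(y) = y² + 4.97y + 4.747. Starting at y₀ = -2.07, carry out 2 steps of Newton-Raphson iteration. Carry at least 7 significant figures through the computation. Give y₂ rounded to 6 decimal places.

-1.150532

f'(y) = 2y + 4.97
y_0 = -2.070000: f = -1.256000, f' = 0.830000 → y_1 = -2.070000 - (-1.256000)/(0.830000) = -0.556747
y_1 = -0.556747: f = 2.289935, f' = 3.856506 → y_2 = -0.556747 - (2.289935)/(3.856506) = -1.150532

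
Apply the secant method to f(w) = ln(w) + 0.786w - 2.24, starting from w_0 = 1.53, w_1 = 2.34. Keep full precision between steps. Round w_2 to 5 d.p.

f(w_0) = -0.612152, f(w_1) = 0.449391
w_2 = 2.340000 - (0.449391)·(2.340000 - 1.530000)/(0.449391 - (-0.612152)) = 1.997097; f(w_2) = 0.021412

1.99710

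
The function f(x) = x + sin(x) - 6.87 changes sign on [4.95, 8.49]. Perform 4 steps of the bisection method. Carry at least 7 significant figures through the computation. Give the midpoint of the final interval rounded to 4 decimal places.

6.6094

f(4.950000) = -2.891903, f(8.490000) = 2.424467 (opposite signs)
step 1: m = 6.720000, f(m) = 0.273055 > 0 → root in [4.950000, 6.720000]
step 2: m = 5.835000, f(m) = -1.468331 < 0 → root in [5.835000, 6.720000]
step 3: m = 6.277500, f(m) = -0.598185 < 0 → root in [6.277500, 6.720000]
step 4: m = 6.498750, f(m) = -0.157351 < 0 → root in [6.498750, 6.720000]
Midpoint of [6.498750, 6.720000] = 6.609375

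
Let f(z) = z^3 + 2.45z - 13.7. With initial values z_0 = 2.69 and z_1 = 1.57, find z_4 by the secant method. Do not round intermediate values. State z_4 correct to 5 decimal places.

2.05278

f(z_0) = 12.355609, f(z_1) = -5.983607
z_2 = 1.570000 - (-5.983607)·(1.570000 - 2.690000)/(-5.983607 - (12.355609)) = 1.935427; f(z_2) = -1.708335
z_3 = 1.935427 - (-1.708335)·(1.935427 - 1.570000)/(-1.708335 - (-5.983607)) = 2.081446; f(z_3) = 0.417232
z_4 = 2.081446 - (0.417232)·(2.081446 - 1.935427)/(0.417232 - (-1.708335)) = 2.052783; f(z_4) = -0.020417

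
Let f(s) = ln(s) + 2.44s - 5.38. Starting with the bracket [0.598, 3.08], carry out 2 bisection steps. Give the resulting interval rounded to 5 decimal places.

f(0.598000) = -4.435045, f(3.080000) = 3.260130 (opposite signs)
step 1: m = 1.839000, f(m) = -0.283618 < 0 → root in [1.839000, 3.080000]
step 2: m = 2.459500, f(m) = 1.521138 > 0 → root in [1.839000, 2.459500]

[1.83900, 2.45950]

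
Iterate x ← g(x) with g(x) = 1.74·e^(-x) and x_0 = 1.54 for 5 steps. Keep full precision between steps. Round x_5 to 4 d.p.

0.6216

x_1 = g(1.540000) = 0.373023
x_2 = g(0.373023) = 1.198250
x_3 = g(1.198250) = 0.524996
x_4 = g(0.524996) = 1.029310
x_5 = g(1.029310) = 0.621621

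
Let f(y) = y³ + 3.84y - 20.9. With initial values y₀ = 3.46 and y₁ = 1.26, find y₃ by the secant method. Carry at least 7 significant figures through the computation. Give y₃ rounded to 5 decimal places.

f(y_0) = 33.808136, f(y_1) = -14.061224
y_2 = 1.260000 - (-14.061224)·(1.260000 - 3.460000)/(-14.061224 - (33.808136)) = 1.906232; f(y_2) = -6.653361
y_3 = 1.906232 - (-6.653361)·(1.906232 - 1.260000)/(-6.653361 - (-14.061224)) = 2.486644; f(y_3) = 4.024613

2.48664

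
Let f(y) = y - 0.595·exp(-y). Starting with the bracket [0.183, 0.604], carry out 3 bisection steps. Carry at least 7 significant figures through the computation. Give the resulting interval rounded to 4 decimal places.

f(0.183000) = -0.312497, f(0.604000) = 0.278761 (opposite signs)
step 1: m = 0.393500, f(m) = -0.007941 < 0 → root in [0.393500, 0.604000]
step 2: m = 0.498750, f(m) = 0.137413 > 0 → root in [0.393500, 0.498750]
step 3: m = 0.446125, f(m) = 0.065263 > 0 → root in [0.393500, 0.446125]

[0.3935, 0.4461]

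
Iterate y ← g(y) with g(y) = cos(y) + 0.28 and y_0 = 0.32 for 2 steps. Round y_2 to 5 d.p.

0.61496

y_1 = g(0.320000) = 1.229235
y_2 = g(1.229235) = 0.614958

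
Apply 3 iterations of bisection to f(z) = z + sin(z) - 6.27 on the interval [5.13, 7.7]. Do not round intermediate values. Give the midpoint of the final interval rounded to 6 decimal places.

6.254375

f(5.130000) = -2.054060, f(7.700000) = 2.418168 (opposite signs)
step 1: m = 6.415000, f(m) = 0.276433 > 0 → root in [5.130000, 6.415000]
step 2: m = 5.772500, f(m) = -0.986275 < 0 → root in [5.772500, 6.415000]
step 3: m = 6.093750, f(m) = -0.364554 < 0 → root in [6.093750, 6.415000]
Midpoint of [6.093750, 6.415000] = 6.254375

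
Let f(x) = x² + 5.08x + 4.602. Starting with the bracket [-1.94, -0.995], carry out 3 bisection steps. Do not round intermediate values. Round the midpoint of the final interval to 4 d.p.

f(-1.940000) = -1.489600, f(-0.995000) = 0.537425 (opposite signs)
step 1: m = -1.467500, f(m) = -0.699344 < 0 → root in [-1.467500, -0.995000]
step 2: m = -1.231250, f(m) = -0.136773 < 0 → root in [-1.231250, -0.995000]
step 3: m = -1.113125, f(m) = 0.186372 > 0 → root in [-1.231250, -1.113125]
Midpoint of [-1.231250, -1.113125] = -1.172187

-1.1722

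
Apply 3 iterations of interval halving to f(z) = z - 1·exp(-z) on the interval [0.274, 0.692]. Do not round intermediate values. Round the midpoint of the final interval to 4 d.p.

0.5614

f(0.274000) = -0.486332, f(0.692000) = 0.191426 (opposite signs)
step 1: m = 0.483000, f(m) = -0.133930 < 0 → root in [0.483000, 0.692000]
step 2: m = 0.587500, f(m) = 0.031785 > 0 → root in [0.483000, 0.587500]
step 3: m = 0.535250, f(m) = -0.050273 < 0 → root in [0.535250, 0.587500]
Midpoint of [0.535250, 0.587500] = 0.561375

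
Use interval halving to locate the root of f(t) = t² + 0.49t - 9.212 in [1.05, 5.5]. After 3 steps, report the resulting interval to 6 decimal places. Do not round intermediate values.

f(1.050000) = -7.595000, f(5.500000) = 23.733000 (opposite signs)
step 1: m = 3.275000, f(m) = 3.118375 > 0 → root in [1.050000, 3.275000]
step 2: m = 2.162500, f(m) = -3.475969 < 0 → root in [2.162500, 3.275000]
step 3: m = 2.718750, f(m) = -0.488211 < 0 → root in [2.718750, 3.275000]

[2.718750, 3.275000]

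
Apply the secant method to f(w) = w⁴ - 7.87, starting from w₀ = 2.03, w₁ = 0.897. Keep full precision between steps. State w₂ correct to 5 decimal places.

1.39798

f(w_0) = 9.111817, f(w_1) = -7.222604
w_2 = 0.897000 - (-7.222604)·(0.897000 - 2.030000)/(-7.222604 - (9.111817)) = 1.397980; f(w_2) = -4.050529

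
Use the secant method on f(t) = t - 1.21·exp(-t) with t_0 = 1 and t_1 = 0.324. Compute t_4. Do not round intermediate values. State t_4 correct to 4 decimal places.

Secant update: t_(k+1) = t_k − f(t_k)·(t_k − t_(k-1))/(f(t_k) − f(t_(k-1))).
f(t_0) = 0.554866, f(t_1) = -0.551133
t_2 = 0.324000 - (-0.551133)·(0.324000 - 1.000000)/(-0.551133 - (0.554866)) = 0.660859; f(t_2) = 0.036006
t_3 = 0.660859 - (0.036006)·(0.660859 - 0.324000)/(0.036006 - (-0.551133)) = 0.640201; f(t_3) = 0.002306
t_4 = 0.640201 - (0.002306)·(0.640201 - 0.660859)/(0.002306 - (0.036006)) = 0.638788; f(t_4) = -0.000010

0.6388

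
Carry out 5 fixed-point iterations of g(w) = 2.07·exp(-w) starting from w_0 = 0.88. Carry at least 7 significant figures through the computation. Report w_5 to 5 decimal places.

w_1 = g(0.880000) = 0.858601
w_2 = g(0.858601) = 0.877172
w_3 = g(0.877172) = 0.861032
w_4 = g(0.861032) = 0.875042
w_5 = g(0.875042) = 0.862868

0.86287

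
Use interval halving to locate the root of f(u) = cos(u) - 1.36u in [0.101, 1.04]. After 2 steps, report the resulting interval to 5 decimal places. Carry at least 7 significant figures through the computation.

[0.57050, 0.80525]

f(0.101000) = 0.857544, f(1.040000) = -0.908180 (opposite signs)
step 1: m = 0.570500, f(m) = 0.065751 > 0 → root in [0.570500, 1.040000]
step 2: m = 0.805250, f(m) = -0.402209 < 0 → root in [0.570500, 0.805250]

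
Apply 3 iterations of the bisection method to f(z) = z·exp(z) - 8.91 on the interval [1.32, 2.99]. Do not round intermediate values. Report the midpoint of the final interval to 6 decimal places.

1.633125

f(1.320000) = -3.968684, f(2.990000) = 50.548191 (opposite signs)
step 1: m = 2.155000, f(m) = 9.683103 > 0 → root in [1.320000, 2.155000]
step 2: m = 1.737500, f(m) = 0.964417 > 0 → root in [1.320000, 1.737500]
step 3: m = 1.528750, f(m) = -1.858782 < 0 → root in [1.528750, 1.737500]
Midpoint of [1.528750, 1.737500] = 1.633125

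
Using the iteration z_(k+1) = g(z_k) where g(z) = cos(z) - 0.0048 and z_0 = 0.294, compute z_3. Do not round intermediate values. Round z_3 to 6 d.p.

z_1 = g(0.294000) = 0.952292
z_2 = g(0.952292) = 0.575017
z_3 = g(0.575017) = 0.834383

0.834383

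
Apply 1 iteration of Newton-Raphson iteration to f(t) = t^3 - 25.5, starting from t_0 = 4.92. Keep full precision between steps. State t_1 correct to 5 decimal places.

3.63115

Newton update: t ← t − f(t)/f'(t).
f'(t) = 3t^2
t_0 = 4.920000: f = 93.595488, f' = 72.619200 → t_1 = 4.920000 - (93.595488)/(72.619200) = 3.631147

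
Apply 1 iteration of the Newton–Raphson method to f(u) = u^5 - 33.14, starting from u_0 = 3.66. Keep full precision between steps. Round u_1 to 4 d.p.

f'(u) = 5u^4
u_0 = 3.660000: f = 623.618084, f' = 897.210497 → u_1 = 3.660000 - (623.618084)/(897.210497) = 2.964937

2.9649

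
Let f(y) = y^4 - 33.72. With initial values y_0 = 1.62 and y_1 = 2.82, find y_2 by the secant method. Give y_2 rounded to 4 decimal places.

f(y_0) = -26.832525, f(y_1) = 29.520666
y_2 = 2.820000 - (29.520666)·(2.820000 - 1.620000)/(29.520666 - (-26.832525)) = 2.191379; f(y_2) = -10.659433

2.1914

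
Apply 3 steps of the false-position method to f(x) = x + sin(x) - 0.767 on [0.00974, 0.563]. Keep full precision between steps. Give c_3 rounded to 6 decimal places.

False-position update: c = (a·f(b) − b·f(a))/(f(b) − f(a)); replace the endpoint whose sign matches f(c).
f(0.009740) = -0.747520, f(0.563000) = 0.329726
step 1: c = 0.393657, f(c) = 0.010225 > 0 → new bracket [0.009740, 0.393657]
step 2: c = 0.388476, f(c) = 0.000255 > 0 → new bracket [0.009740, 0.388476]
step 3: c = 0.388347, f(c) = 0.000006 > 0 → new bracket [0.009740, 0.388347]

0.388347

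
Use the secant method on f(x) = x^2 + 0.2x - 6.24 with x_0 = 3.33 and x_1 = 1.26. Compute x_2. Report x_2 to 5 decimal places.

2.17866

Secant update: x_(k+1) = x_k − f(x_k)·(x_k − x_(k-1))/(f(x_k) − f(x_(k-1))).
f(x_0) = 5.514900, f(x_1) = -4.400400
x_2 = 1.260000 - (-4.400400)·(1.260000 - 3.330000)/(-4.400400 - (5.514900)) = 2.178664; f(x_2) = -1.057691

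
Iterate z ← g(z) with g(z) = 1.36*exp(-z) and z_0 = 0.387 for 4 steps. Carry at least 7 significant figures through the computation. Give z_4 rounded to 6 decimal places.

0.615693

z_1 = g(0.387000) = 0.923564
z_2 = g(0.923564) = 0.540058
z_3 = g(0.540058) = 0.792492
z_4 = g(0.792492) = 0.615693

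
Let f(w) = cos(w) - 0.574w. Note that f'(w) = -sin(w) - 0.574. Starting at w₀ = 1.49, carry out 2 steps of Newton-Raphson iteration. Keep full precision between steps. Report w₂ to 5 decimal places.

0.97617

w_0 = 1.490000: f = -0.774552, f' = -1.570738 → w_1 = 1.490000 - (-0.774552)/(-1.570738) = 0.996887
w_1 = 0.996887: f = -0.029294, f' = -1.413785 → w_2 = 0.996887 - (-0.029294)/(-1.413785) = 0.976167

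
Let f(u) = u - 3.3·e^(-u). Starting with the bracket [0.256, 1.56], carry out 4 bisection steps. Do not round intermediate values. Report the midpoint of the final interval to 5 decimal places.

1.11175

f(0.256000) = -2.298668, f(1.560000) = 0.866551 (opposite signs)
step 1: m = 0.908000, f(m) = -0.422989 < 0 → root in [0.908000, 1.560000]
step 2: m = 1.234000, f(m) = 0.273285 > 0 → root in [0.908000, 1.234000]
step 3: m = 1.071000, f(m) = -0.059797 < 0 → root in [1.071000, 1.234000]
step 4: m = 1.152500, f(m) = 0.110208 > 0 → root in [1.071000, 1.152500]
Midpoint of [1.071000, 1.152500] = 1.111750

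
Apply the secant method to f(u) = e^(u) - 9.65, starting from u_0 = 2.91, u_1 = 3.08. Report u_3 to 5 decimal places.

2.33825

f(u_0) = 8.706799, f(u_1) = 12.108402
u_2 = 3.080000 - (12.108402)·(3.080000 - 2.910000)/(12.108402 - (8.706799)) = 2.474865; f(u_2) = 2.230107
u_3 = 2.474865 - (2.230107)·(2.474865 - 3.080000)/(2.230107 - (12.108402)) = 2.338251; f(u_3) = 0.713097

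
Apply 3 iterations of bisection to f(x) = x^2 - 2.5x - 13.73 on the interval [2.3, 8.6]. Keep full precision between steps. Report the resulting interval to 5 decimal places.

f(2.300000) = -14.190000, f(8.600000) = 38.730000 (opposite signs)
step 1: m = 5.450000, f(m) = 2.347500 > 0 → root in [2.300000, 5.450000]
step 2: m = 3.875000, f(m) = -8.401875 < 0 → root in [3.875000, 5.450000]
step 3: m = 4.662500, f(m) = -3.647344 < 0 → root in [4.662500, 5.450000]

[4.66250, 5.45000]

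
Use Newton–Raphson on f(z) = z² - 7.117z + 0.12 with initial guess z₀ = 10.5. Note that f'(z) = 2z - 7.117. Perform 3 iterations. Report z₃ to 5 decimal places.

z_0 = 10.500000: f = 35.641500, f' = 13.883000 → z_1 = 10.500000 - (35.641500)/(13.883000) = 7.932723
z_1 = 7.932723: f = 6.590909, f' = 8.748447 → z_2 = 7.932723 - (6.590909)/(8.748447) = 7.179343
z_2 = 7.179343: f = 0.567582, f' = 7.241686 → z_3 = 7.179343 - (0.567582)/(7.241686) = 7.100966

7.10097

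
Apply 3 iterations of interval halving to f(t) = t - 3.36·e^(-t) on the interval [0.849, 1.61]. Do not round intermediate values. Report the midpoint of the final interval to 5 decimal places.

f(0.849000) = -0.588551, f(1.610000) = 0.938378 (opposite signs)
step 1: m = 1.229500, f(m) = 0.246906 > 0 → root in [0.849000, 1.229500]
step 2: m = 1.039250, f(m) = -0.149249 < 0 → root in [1.039250, 1.229500]
step 3: m = 1.134375, f(m) = 0.053721 > 0 → root in [1.039250, 1.134375]
Midpoint of [1.039250, 1.134375] = 1.086812

1.08681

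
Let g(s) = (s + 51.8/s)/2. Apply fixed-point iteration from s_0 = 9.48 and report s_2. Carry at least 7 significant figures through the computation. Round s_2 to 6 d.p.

s_1 = g(9.480000) = 7.472068
s_2 = g(7.472068) = 7.202277

7.202277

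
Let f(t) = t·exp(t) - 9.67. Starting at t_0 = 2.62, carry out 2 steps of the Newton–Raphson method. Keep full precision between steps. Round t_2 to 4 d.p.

f'(t) = (t + 1)·exp(t)
t_0 = 2.620000: f = 26.317596, f' = 49.723319 → t_1 = 2.620000 - (26.317596)/(49.723319) = 2.090719
t_1 = 2.090719: f = 7.245450, f' = 25.006182 → t_2 = 2.090719 - (7.245450)/(25.006182) = 1.800973

1.8010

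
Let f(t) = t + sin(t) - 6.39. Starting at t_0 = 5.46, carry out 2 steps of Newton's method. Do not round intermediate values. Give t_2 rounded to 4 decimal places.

Newton update: t ← t − f(t)/f'(t).
f'(t) = 1 + cos(t)
t_0 = 5.460000: f = -1.663315, f' = 1.679889 → t_1 = 5.460000 - (-1.663315)/(1.679889) = 6.450134
t_1 = 6.450134: f = 0.226308, f' = 1.986096 → t_2 = 6.450134 - (0.226308)/(1.986096) = 6.336188

6.3362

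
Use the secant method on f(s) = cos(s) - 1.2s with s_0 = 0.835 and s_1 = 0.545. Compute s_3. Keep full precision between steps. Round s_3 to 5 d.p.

0.65900

f(s_0) = -0.330822, f(s_1) = 0.201127
s_2 = 0.545000 - (0.201127)·(0.545000 - 0.835000)/(0.201127 - (-0.330822)) = 0.654647; f(s_2) = 0.007686
s_3 = 0.654647 - (0.007686)·(0.654647 - 0.545000)/(0.007686 - (0.201127)) = 0.659004; f(s_3) = -0.000202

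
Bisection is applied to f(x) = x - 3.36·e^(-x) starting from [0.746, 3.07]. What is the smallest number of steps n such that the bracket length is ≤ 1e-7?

25

Initial width b − a = 3.07 − 0.746 = 2.324000.
After n steps the width is (b−a)/2^n; need (b−a)/2^n ≤ 1e-7.
So n ≥ log₂(2.324000/1e-7) = log₂(23240000.0000) ≈ 24.4701.
Hence n = 25.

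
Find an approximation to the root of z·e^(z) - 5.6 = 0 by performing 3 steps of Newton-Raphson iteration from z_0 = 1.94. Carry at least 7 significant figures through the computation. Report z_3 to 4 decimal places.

Newton update: z ← z − f(z)/f'(z).
f'(z) = (z + 1)·e^(z)
z_0 = 1.940000: f = 7.899977, f' = 20.458728 → z_1 = 1.940000 - (7.899977)/(20.458728) = 1.553858
z_1 = 1.553858: f = 1.749253, f' = 12.078934 → z_2 = 1.553858 - (1.749253)/(12.078934) = 1.409039
z_2 = 1.409039: f = 0.165821, f' = 9.857844 → z_3 = 1.409039 - (0.165821)/(9.857844) = 1.392218

1.3922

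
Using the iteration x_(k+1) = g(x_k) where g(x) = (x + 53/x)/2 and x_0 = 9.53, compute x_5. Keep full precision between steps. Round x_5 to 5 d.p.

x_1 = g(9.530000) = 7.545693
x_2 = g(7.545693) = 7.284784
x_3 = g(7.284784) = 7.280111
x_4 = g(7.280111) = 7.280110
x_5 = g(7.280110) = 7.280110

7.28011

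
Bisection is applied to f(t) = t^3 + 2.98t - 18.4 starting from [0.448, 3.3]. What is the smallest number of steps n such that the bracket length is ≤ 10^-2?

Initial width b − a = 3.3 − 0.448 = 2.852000.
After n steps the width is (b−a)/2^n; need (b−a)/2^n ≤ 10^-2.
So n ≥ log₂(2.852000/10^-2) = log₂(285.2000) ≈ 8.1558.
Hence n = 9.

9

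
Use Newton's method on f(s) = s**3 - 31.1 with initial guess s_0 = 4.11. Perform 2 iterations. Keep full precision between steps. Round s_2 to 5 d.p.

3.15750

Newton update: s ← s − f(s)/f'(s).
f'(s) = 3s**2
s_0 = 4.110000: f = 38.326531, f' = 50.676300 → s_1 = 4.110000 - (38.326531)/(50.676300) = 3.353699
s_1 = 3.353699: f = 6.620052, f' = 33.741893 → s_2 = 3.353699 - (6.620052)/(33.741893) = 3.157502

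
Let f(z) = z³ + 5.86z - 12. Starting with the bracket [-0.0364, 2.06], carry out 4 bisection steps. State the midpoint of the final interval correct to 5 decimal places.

f(-0.036400) = -12.213352, f(2.060000) = 8.813416 (opposite signs)
step 1: m = 1.011800, f(m) = -5.035033 < 0 → root in [1.011800, 2.060000]
step 2: m = 1.535900, f(m) = 0.623545 > 0 → root in [1.011800, 1.535900]
step 3: m = 1.273850, f(m) = -2.468170 < 0 → root in [1.273850, 1.535900]
step 4: m = 1.404875, f(m) = -0.994668 < 0 → root in [1.404875, 1.535900]
Midpoint of [1.404875, 1.535900] = 1.470388

1.47039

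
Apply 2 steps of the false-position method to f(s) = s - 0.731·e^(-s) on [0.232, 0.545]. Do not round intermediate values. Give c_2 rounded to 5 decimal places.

0.46112

False-position update: c = (a·f(b) − b·f(a))/(f(b) − f(a)); replace the endpoint whose sign matches f(c).
f(0.232000) = -0.347644, f(0.545000) = 0.121136
step 1: c = 0.464119, f(c) = 0.004547 > 0 → new bracket [0.232000, 0.464119]
step 2: c = 0.461122, f(c) = 0.000171 > 0 → new bracket [0.232000, 0.461122]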